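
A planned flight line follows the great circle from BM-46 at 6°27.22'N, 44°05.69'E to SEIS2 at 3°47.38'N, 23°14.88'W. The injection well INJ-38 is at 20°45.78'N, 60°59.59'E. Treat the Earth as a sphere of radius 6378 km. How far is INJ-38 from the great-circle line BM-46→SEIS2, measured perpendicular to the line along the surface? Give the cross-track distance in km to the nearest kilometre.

1666 km

BM-46: φ = +6.45367°, λ = +44.09483°
SEIS2: φ = +3.78967°, λ = -23.24800°
INJ-38: φ = +20.76300°, λ = +60.99317°
δ₁₃ = central angle BM-46→INJ-38 = 0.379480 rad  (haversine)
θ₁₃ = bearing BM-46→INJ-38 = 47.199°,  θ₁₂ = bearing BM-46→SEIS2 = 271.398°
dₓₜ = R·arcsin(sin δ₁₃ · sin(θ₁₃ − θ₁₂)) = 6378·arcsin(0.37044·sin(-224.199°)) = 1666.006 km
|dₓₜ| = 1666.006 km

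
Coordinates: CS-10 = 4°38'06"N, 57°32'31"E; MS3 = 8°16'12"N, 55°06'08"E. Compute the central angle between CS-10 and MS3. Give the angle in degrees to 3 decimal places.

CS-10: φ = +4.63500°, λ = +57.54194°
MS3: φ = +8.27000°, λ = +55.10222°
Δφ = 3.6350°,  Δλ = -2.4397°
a = sin²(Δφ/2) + cos φ₁ cos φ₂ sin²(Δλ/2) = 0.001453
c = 2·arcsin(√a) = 0.076254 rad = 4.3690°

4.369°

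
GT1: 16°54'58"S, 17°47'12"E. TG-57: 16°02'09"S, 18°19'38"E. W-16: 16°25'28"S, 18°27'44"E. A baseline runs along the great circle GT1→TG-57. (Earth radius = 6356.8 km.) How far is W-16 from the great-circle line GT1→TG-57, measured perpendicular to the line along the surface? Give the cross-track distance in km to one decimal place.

34.2 km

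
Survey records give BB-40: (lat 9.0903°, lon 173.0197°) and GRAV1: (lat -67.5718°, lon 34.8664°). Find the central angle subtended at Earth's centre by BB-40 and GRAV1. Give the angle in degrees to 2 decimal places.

Δφ = -76.6621°,  Δλ = -138.1533°
a = sin²(Δφ/2) + cos φ₁ cos φ₂ sin²(Δλ/2) = 0.713341
c = 2·arcsin(√a) = 2.011616 rad = 115.2571°

115.26°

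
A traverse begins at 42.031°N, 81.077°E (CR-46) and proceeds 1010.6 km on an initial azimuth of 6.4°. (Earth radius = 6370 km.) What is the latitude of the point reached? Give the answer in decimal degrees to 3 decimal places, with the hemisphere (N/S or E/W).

δ = d/R = 1010.6/6370 = 0.158650 rad
φ₂ = arcsin(sin φ₁ cos δ + cos φ₁ sin δ cos θ)
   = arcsin(0.66953·0.98744 + 0.74278·0.15799·0.99377) = 51.05426°
λ₂ = λ₁ + atan2(sin θ sin δ cos φ₁, cos δ − sin φ₁ sin φ₂) = 82.68241°

51.054°N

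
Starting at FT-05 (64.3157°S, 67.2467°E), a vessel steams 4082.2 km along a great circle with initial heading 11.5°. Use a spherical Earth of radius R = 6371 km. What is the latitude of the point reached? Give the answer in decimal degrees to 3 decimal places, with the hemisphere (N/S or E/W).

δ = d/R = 4082.2/6371 = 0.640747 rad
φ₂ = arcsin(sin φ₁ cos δ + cos φ₁ sin δ cos θ)
   = arcsin(-0.90120·0.80165 + 0.43341·0.59779·0.97992) = -27.94041°
λ₂ = λ₁ + atan2(sin θ sin δ cos φ₁, cos δ − sin φ₁ sin φ₂) = 74.99991°

27.940°S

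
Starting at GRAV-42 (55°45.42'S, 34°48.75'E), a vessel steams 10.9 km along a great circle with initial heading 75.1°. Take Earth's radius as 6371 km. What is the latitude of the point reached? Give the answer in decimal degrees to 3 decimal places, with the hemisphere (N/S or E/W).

55.732°S

GRAV-42: φ = -55.75700°, λ = +34.81250°
δ = d/R = 10.9/6371 = 0.001711 rad
φ₂ = arcsin(sin φ₁ cos δ + cos φ₁ sin δ cos θ)
   = arcsin(-0.82666·1.00000 + 0.56270·0.00171·0.25713) = -55.73168°
λ₂ = λ₁ + atan2(sin θ sin δ cos φ₁, cos δ − sin φ₁ sin φ₂) = 34.98074°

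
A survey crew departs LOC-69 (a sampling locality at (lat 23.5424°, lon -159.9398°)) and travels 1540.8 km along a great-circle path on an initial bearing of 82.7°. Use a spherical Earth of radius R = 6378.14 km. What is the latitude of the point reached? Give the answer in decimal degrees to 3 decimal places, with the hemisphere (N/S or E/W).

24.563°N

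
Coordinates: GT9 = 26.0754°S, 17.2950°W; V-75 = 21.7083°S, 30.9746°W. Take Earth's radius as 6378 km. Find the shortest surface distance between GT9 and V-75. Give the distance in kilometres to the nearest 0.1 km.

1473.7 km

Δφ = 4.3671°,  Δλ = -13.6796°
a = sin²(Δφ/2) + cos φ₁ cos φ₂ sin²(Δλ/2) = 0.013288
c = 2·arcsin(√a) = 0.231060 rad = 13.2387°
d = R·c = 6378 × 0.231060 = 1473.7 km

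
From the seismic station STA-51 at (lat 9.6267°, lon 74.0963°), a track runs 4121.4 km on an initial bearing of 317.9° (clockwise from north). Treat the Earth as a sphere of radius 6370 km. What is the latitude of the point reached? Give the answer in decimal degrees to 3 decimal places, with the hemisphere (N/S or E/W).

35.057°N

δ = d/R = 4121.4/6370 = 0.647002 rad
φ₂ = arcsin(sin φ₁ cos δ + cos φ₁ sin δ cos θ)
   = arcsin(0.16723·0.79789 + 0.98592·0.60280·0.74198) = 35.05713°
λ₂ = λ₁ + atan2(sin θ sin δ cos φ₁, cos δ − sin φ₁ sin φ₂) = 44.51239°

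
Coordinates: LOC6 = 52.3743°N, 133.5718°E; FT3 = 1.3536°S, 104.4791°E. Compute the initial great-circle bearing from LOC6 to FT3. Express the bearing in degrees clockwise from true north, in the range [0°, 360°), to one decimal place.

214.5°

Δλ = -29.0927°
y = sin Δλ · cos φ₂ = -0.486088
x = cos φ₁ sin φ₂ − sin φ₁ cos φ₂ cos Δλ = -0.706319
θ = atan2(y, x) = -145.4643° → 214.5357° (mod 360°)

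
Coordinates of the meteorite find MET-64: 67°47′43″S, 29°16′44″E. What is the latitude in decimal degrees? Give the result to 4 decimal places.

67.7953°S

67° + 47′/60 + 43″/3600 = 67 + 0.78333 + 0.01194 = 67.7953°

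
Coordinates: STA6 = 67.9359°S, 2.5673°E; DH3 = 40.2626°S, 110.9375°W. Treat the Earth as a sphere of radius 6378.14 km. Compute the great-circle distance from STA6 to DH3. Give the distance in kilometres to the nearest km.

6792 km

Δφ = 27.6733°,  Δλ = -113.5048°
a = sin²(Δφ/2) + cos φ₁ cos φ₂ sin²(Δλ/2) = 0.257682
c = 2·arcsin(√a) = 1.064849 rad = 61.0113°
d = R·c = 6378.14 × 1.064849 = 6791.8 km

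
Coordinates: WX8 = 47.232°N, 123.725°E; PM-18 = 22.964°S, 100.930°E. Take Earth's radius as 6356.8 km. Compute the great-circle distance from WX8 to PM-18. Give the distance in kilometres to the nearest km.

Δφ = -70.1960°,  Δλ = -22.7950°
a = sin²(Δφ/2) + cos φ₁ cos φ₂ sin²(Δλ/2) = 0.355014
c = 2·arcsin(√a) = 1.276599 rad = 73.1437°
d = R·c = 6356.8 × 1.276599 = 8115.1 km

8115 km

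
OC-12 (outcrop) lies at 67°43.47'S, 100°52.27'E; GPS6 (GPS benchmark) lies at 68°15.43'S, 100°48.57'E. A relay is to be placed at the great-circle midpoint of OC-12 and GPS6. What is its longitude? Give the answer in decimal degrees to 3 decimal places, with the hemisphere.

OC-12: φ = -67.72450°, λ = +100.87117°
GPS6: φ = -68.25717°, λ = +100.80950°
Bx = cos φ₂ cos Δλ = 0.370441,  By = cos φ₂ sin Δλ = -0.000399
φₘ = atan2(sin φ₁ + sin φ₂, √((cos φ₁ + Bx)² + By²)) = -67.99084°
λₘ = λ₁ + atan2(By, cos φ₁ + Bx) = 100.84069°

100.841°E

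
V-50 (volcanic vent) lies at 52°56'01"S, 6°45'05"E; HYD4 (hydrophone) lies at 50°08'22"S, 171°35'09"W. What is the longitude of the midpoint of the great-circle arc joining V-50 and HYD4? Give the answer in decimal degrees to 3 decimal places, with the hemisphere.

V-50: φ = -52.93361°, λ = +6.75139°
HYD4: φ = -50.13944°, λ = -171.58583°
Bx = cos φ₂ cos Δλ = -0.640651,  By = cos φ₂ sin Δλ = -0.018598
φₘ = atan2(sin φ₁ + sin φ₂, √((cos φ₁ + Bx)² + By²)) = -88.45494°
λₘ = λ₁ + atan2(By, cos φ₁ + Bx) = -147.11827°

147.118°W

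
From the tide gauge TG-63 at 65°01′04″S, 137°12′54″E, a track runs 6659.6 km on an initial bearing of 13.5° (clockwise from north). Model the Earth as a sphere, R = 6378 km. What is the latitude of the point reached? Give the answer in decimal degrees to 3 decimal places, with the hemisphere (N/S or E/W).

5.773°S

TG-63: φ = -65.01778°, λ = +137.21500°
δ = d/R = 6659.6/6378 = 1.044152 rad
φ₂ = arcsin(sin φ₁ cos δ + cos φ₁ sin δ cos θ)
   = arcsin(-0.90644·0.50264 + 0.42234·0.86450·0.97237) = -5.77295°
λ₂ = λ₁ + atan2(sin θ sin δ cos φ₁, cos δ − sin φ₁ sin φ₂) = 148.91820°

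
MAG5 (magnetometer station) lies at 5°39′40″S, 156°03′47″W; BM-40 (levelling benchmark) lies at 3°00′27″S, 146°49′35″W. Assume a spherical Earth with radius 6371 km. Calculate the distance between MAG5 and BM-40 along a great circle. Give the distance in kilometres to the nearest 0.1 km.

MAG5: φ = -5.66111°, λ = -156.06306°
BM-40: φ = -3.00750°, λ = -146.82639°
Δφ = 2.6536°,  Δλ = 9.2367°
a = sin²(Δφ/2) + cos φ₁ cos φ₂ sin²(Δλ/2) = 0.006979
c = 2·arcsin(√a) = 0.167273 rad = 9.5840°
d = R·c = 6371 × 0.167273 = 1065.7 km

1065.7 km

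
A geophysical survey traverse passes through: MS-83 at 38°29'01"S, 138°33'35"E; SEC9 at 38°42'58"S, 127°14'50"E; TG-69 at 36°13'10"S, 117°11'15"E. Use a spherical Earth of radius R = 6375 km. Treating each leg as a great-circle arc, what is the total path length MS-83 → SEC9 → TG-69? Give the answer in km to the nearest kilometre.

MS-83: φ = -38.48361°, λ = +138.55972°
SEC9: φ = -38.71611°, λ = +127.24722°
TG-69: φ = -36.21944°, λ = +117.18750°
MS-83→SEC9: c = 0.154259 rad, d = 983.40 km
SEC9→TG-69: c = 0.145915 rad, d = 930.21 km
Total = 983.40 + 930.21 = 1913.61 km

1914 km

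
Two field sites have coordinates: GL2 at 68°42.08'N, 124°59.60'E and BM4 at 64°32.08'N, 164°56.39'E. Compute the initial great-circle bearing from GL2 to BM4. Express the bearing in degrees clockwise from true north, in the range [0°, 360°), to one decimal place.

85.7°

GL2: φ = +68.70133°, λ = +124.99333°
BM4: φ = +64.53467°, λ = +164.93983°
Δλ = 39.9465°
y = sin Δλ · cos φ₂ = 0.276068
x = cos φ₁ sin φ₂ − sin φ₁ cos φ₂ cos Δλ = 0.020824
θ = atan2(y, x) = 85.6863° → 85.6863° (mod 360°)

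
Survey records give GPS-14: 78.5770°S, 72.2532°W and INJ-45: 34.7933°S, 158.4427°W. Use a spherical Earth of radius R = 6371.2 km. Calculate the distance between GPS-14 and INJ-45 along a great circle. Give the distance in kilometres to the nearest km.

6143 km

Δφ = 43.7837°,  Δλ = -86.1895°
a = sin²(Δφ/2) + cos φ₁ cos φ₂ sin²(Δλ/2) = 0.214938
c = 2·arcsin(√a) = 0.964140 rad = 55.2412°
d = R·c = 6371.2 × 0.964140 = 6142.7 km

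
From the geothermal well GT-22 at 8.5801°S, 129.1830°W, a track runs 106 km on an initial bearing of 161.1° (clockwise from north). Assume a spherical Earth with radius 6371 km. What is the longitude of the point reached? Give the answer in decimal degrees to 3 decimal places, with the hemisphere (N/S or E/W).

128.870°W

δ = d/R = 106/6371 = 0.016638 rad
φ₂ = arcsin(sin φ₁ cos δ + cos φ₁ sin δ cos θ)
   = arcsin(-0.14919·0.99986 + 0.98881·0.01664·-0.94609) = -9.48185°
λ₂ = λ₁ + atan2(sin θ sin δ cos φ₁, cos δ − sin φ₁ sin φ₂) = -128.86995°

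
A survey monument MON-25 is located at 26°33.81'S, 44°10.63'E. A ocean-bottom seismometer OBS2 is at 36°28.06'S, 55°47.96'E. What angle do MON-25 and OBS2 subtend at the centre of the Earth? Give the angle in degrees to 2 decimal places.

MON-25: φ = -26.56350°, λ = +44.17717°
OBS2: φ = -36.46767°, λ = +55.79933°
Δφ = -9.9042°,  Δλ = 11.6222°
a = sin²(Δφ/2) + cos φ₁ cos φ₂ sin²(Δλ/2) = 0.014825
c = 2·arcsin(√a) = 0.244125 rad = 13.9873°

13.99°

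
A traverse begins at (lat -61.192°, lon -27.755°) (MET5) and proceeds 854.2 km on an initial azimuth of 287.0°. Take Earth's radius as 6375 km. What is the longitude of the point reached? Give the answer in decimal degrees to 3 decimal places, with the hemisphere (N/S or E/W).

δ = d/R = 854.2/6375 = 0.133992 rad
φ₂ = arcsin(sin φ₁ cos δ + cos φ₁ sin δ cos θ)
   = arcsin(-0.87624·0.99104 + 0.48188·0.13359·0.29237) = -58.16427°
λ₂ = λ₁ + atan2(sin θ sin δ cos φ₁, cos δ − sin φ₁ sin φ₂) = -41.77111°

41.771°W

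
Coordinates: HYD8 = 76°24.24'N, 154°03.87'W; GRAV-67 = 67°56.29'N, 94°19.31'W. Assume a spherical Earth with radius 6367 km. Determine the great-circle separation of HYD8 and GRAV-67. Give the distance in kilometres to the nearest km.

2116 km

HYD8: φ = +76.40400°, λ = -154.06450°
GRAV-67: φ = +67.93817°, λ = -94.32183°
Δφ = -8.4658°,  Δλ = 59.7427°
a = sin²(Δφ/2) + cos φ₁ cos φ₂ sin²(Δλ/2) = 0.027350
c = 2·arcsin(√a) = 0.332286 rad = 19.0386°
d = R·c = 6367 × 0.332286 = 2115.7 km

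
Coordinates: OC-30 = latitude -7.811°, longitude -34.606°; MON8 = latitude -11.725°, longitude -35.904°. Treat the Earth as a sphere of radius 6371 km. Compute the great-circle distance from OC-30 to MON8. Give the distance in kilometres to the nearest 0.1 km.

Δφ = -3.9140°,  Δλ = -1.2980°
a = sin²(Δφ/2) + cos φ₁ cos φ₂ sin²(Δλ/2) = 0.001291
c = 2·arcsin(√a) = 0.071866 rad = 4.1176°
d = R·c = 6371 × 0.071866 = 457.9 km

457.9 km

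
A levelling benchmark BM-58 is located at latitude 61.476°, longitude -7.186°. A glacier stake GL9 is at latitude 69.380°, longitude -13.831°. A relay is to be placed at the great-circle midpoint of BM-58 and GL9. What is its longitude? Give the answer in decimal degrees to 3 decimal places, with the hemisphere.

10.006°W

Bx = cos φ₂ cos Δλ = 0.349803,  By = cos φ₂ sin Δλ = -0.040752
φₘ = atan2(sin φ₁ + sin φ₂, √((cos φ₁ + Bx)² + By²)) = 65.46360°
λₘ = λ₁ + atan2(By, cos φ₁ + Bx) = -10.00595°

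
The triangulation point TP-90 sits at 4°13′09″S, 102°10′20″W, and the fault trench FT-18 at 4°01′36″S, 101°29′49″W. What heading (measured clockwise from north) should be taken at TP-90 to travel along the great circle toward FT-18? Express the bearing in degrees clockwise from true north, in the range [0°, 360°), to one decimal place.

74.1°

TP-90: φ = -4.21917°, λ = -102.17222°
FT-18: φ = -4.02667°, λ = -101.49694°
Δλ = 0.6753°
y = sin Δλ · cos φ₂ = 0.011756
x = cos φ₁ sin φ₂ − sin φ₁ cos φ₂ cos Δλ = 0.003355
θ = atan2(y, x) = 74.0741° → 74.0741° (mod 360°)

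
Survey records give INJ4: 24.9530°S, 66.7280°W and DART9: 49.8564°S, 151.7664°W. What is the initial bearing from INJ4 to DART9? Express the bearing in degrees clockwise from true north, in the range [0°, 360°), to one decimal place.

223.8°

Δλ = -85.0384°
y = sin Δλ · cos φ₂ = -0.642290
x = cos φ₁ sin φ₂ − sin φ₁ cos φ₂ cos Δλ = -0.669551
θ = atan2(y, x) = -136.1905° → 223.8095° (mod 360°)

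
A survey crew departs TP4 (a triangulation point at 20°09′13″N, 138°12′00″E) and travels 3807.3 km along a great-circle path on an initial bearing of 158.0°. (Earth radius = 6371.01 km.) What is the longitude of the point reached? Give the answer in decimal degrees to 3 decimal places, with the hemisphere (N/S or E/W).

150.636°E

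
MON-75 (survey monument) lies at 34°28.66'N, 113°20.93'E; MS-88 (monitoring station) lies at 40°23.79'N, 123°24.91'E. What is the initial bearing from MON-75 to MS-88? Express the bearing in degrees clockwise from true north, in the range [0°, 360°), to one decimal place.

50.5°

MON-75: φ = +34.47767°, λ = +113.34883°
MS-88: φ = +40.39650°, λ = +123.41517°
Δλ = 10.0663°
y = sin Δλ · cos φ₂ = 0.133115
x = cos φ₁ sin φ₂ − sin φ₁ cos φ₂ cos Δλ = 0.109756
θ = atan2(y, x) = 50.4937° → 50.4937° (mod 360°)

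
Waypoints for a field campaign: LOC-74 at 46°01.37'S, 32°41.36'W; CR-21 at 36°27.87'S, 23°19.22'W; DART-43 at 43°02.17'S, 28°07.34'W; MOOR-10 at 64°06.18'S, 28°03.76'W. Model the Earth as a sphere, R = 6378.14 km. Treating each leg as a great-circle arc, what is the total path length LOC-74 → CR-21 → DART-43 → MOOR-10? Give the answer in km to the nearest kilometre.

LOC-74: φ = -46.02283°, λ = -32.68933°
CR-21: φ = -36.46450°, λ = -23.32033°
DART-43: φ = -43.03617°, λ = -28.12233°
MOOR-10: φ = -64.10300°, λ = -28.06267°
LOC-74→CR-21: c = 0.206923 rad, d = 1319.78 km
CR-21→DART-43: c = 0.131501 rad, d = 838.73 km
DART-43→MOOR-10: c = 0.367686 rad, d = 2345.15 km
Total = 1319.78 + 838.73 + 2345.15 = 4503.67 km

4504 km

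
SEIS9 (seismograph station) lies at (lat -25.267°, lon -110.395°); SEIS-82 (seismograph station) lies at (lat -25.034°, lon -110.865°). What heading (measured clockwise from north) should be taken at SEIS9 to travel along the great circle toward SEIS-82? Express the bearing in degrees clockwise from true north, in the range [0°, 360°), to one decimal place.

Δλ = -0.4700°
y = sin Δλ · cos φ₂ = -0.007432
x = cos φ₁ sin φ₂ − sin φ₁ cos φ₂ cos Δλ = 0.004054
θ = atan2(y, x) = -61.3920° → 298.6080° (mod 360°)

298.6°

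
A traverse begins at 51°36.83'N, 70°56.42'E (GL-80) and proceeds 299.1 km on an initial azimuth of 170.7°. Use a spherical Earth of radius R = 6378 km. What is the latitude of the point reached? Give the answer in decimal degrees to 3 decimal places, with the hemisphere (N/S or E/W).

GL-80: φ = +51.61383°, λ = +70.94033°
δ = d/R = 299.1/6378 = 0.046896 rad
φ₂ = arcsin(sin φ₁ cos δ + cos φ₁ sin δ cos θ)
   = arcsin(0.78384·0.99890 + 0.62096·0.04688·-0.98686) = 48.96029°
λ₂ = λ₁ + atan2(sin θ sin δ cos φ₁, cos δ − sin φ₁ sin φ₂) = 71.60143°

48.960°N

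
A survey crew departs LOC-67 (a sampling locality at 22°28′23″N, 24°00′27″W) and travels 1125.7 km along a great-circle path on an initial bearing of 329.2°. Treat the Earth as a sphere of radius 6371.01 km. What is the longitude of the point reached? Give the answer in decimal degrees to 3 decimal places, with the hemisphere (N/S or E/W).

LOC-67: φ = +22.47306°, λ = -24.00750°
δ = d/R = 1125.7/6371.01 = 0.176691 rad
φ₂ = arcsin(sin φ₁ cos δ + cos φ₁ sin δ cos θ)
   = arcsin(0.38225·0.98443 + 0.92406·0.17577·0.85896) = 31.05187°
λ₂ = λ₁ + atan2(sin θ sin δ cos φ₁, cos δ − sin φ₁ sin φ₂) = -30.03801°

30.038°W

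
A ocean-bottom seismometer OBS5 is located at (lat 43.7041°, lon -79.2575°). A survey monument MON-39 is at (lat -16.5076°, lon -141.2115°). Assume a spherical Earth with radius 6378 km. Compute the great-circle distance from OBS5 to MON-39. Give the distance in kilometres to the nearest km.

Δφ = -60.2117°,  Δλ = -61.9540°
a = sin²(Δφ/2) + cos φ₁ cos φ₂ sin²(Δλ/2) = 0.435216
c = 2·arcsin(√a) = 1.440863 rad = 82.5554°
d = R·c = 6378 × 1.440863 = 9189.8 km

9190 km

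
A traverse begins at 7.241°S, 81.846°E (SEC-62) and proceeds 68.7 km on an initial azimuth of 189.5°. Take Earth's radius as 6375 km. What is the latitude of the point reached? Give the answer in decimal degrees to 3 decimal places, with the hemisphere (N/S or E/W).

7.850°S

δ = d/R = 68.7/6375 = 0.010776 rad
φ₂ = arcsin(sin φ₁ cos δ + cos φ₁ sin δ cos θ)
   = arcsin(-0.12604·0.99994 + 0.99202·0.01078·-0.98629) = -7.84997°
λ₂ = λ₁ + atan2(sin θ sin δ cos φ₁, cos δ − sin φ₁ sin φ₂) = 81.74313°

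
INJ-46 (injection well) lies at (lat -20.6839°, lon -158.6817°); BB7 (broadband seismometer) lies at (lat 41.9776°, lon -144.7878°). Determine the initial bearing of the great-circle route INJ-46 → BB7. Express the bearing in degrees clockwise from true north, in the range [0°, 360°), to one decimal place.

11.5°

Δλ = 13.8939°
y = sin Δλ · cos φ₂ = 0.178510
x = cos φ₁ sin φ₂ − sin φ₁ cos φ₂ cos Δλ = 0.880626
θ = atan2(y, x) = 11.4591° → 11.4591° (mod 360°)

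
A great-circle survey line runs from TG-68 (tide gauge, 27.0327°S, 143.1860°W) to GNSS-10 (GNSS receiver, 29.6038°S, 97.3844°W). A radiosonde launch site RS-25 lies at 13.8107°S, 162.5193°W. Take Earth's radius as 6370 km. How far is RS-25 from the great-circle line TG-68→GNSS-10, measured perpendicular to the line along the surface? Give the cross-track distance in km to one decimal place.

734.4 km

δ₁₃ = central angle TG-68→RS-25 = 0.390516 rad  (haversine)
θ₁₃ = bearing TG-68→RS-25 = 302.376°,  θ₁₂ = bearing TG-68→GNSS-10 = 104.787°
dₓₜ = R·arcsin(sin δ₁₃ · sin(θ₁₃ − θ₁₂)) = 6370·arcsin(0.38067·sin(197.589°)) = -734.396 km
|dₓₜ| = 734.396 km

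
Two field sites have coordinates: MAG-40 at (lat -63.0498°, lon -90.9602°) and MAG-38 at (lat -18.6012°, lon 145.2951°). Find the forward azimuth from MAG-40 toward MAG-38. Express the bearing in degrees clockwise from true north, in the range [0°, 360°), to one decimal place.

Δλ = -123.7447°
y = sin Δλ · cos φ₂ = -0.788084
x = cos φ₁ sin φ₂ − sin φ₁ cos φ₂ cos Δλ = -0.613867
θ = atan2(y, x) = -127.9163° → 232.0837° (mod 360°)

232.1°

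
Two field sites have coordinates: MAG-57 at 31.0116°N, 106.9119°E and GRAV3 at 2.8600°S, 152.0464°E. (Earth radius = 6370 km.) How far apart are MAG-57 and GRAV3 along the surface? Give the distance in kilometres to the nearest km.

6079 km

Δφ = -33.8716°,  Δλ = 45.1345°
a = sin²(Δφ/2) + cos φ₁ cos φ₂ sin²(Δλ/2) = 0.210925
c = 2·arcsin(√a) = 0.954336 rad = 54.6794°
d = R·c = 6370 × 0.954336 = 6079.1 km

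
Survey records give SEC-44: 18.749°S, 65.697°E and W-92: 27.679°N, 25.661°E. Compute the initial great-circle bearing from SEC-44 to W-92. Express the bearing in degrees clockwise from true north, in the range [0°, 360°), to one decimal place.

Δλ = -40.0360°
y = sin Δλ · cos φ₂ = -0.569656
x = cos φ₁ sin φ₂ − sin φ₁ cos φ₂ cos Δλ = 0.657801
θ = atan2(y, x) = -40.8926° → 319.1074° (mod 360°)

319.1°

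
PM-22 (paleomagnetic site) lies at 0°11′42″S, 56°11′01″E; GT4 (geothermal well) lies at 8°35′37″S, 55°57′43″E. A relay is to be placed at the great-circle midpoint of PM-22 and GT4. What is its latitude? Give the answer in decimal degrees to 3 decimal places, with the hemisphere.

4.394°S

PM-22: φ = -0.19500°, λ = +56.18361°
GT4: φ = -8.59361°, λ = +55.96194°
Bx = cos φ₂ cos Δλ = 0.988766,  By = cos φ₂ sin Δλ = -0.003825
φₘ = atan2(sin φ₁ + sin φ₂, √((cos φ₁ + Bx)² + By²)) = -4.39431°
λₘ = λ₁ + atan2(By, cos φ₁ + Bx) = 56.07340°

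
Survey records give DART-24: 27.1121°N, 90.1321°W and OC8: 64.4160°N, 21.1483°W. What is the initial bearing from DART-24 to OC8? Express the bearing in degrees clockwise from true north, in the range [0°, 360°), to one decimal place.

28.8°

Δλ = 68.9838°
y = sin Δλ · cos φ₂ = 0.403108
x = cos φ₁ sin φ₂ − sin φ₁ cos φ₂ cos Δλ = 0.732264
θ = atan2(y, x) = 28.8326° → 28.8326° (mod 360°)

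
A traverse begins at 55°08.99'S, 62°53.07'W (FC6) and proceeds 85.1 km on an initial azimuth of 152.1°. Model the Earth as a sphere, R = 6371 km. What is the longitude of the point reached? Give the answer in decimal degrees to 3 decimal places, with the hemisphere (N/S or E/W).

FC6: φ = -55.14983°, λ = -62.88450°
δ = d/R = 85.1/6371 = 0.013357 rad
φ₂ = arcsin(sin φ₁ cos δ + cos φ₁ sin δ cos θ)
   = arcsin(-0.82065·0.99991 + 0.57143·0.01336·-0.88377) = -55.82456°
λ₂ = λ₁ + atan2(sin θ sin δ cos φ₁, cos δ − sin φ₁ sin φ₂) = -62.24698°

62.247°W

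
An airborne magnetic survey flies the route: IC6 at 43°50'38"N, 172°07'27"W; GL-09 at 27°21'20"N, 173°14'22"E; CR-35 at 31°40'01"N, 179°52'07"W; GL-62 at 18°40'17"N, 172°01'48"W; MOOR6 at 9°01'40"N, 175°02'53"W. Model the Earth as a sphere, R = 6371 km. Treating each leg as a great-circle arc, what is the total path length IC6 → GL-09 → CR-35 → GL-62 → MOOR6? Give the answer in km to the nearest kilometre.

IC6: φ = +43.84389°, λ = -172.12417°
GL-09: φ = +27.35556°, λ = +173.23944°
CR-35: φ = +31.66694°, λ = -179.86861°
GL-62: φ = +18.67139°, λ = -172.03000°
MOOR6: φ = +9.02778°, λ = -175.04806°
IC6→GL-09: c = 0.353721 rad, d = 2253.56 km
GL-09→CR-35: c = 0.128868 rad, d = 821.02 km
CR-35→GL-62: c = 0.258191 rad, d = 1644.94 km
GL-62→MOOR6: c = 0.175891 rad, d = 1120.60 km
Total = 2253.56 + 821.02 + 1644.94 + 1120.60 = 5840.11 km

5840 km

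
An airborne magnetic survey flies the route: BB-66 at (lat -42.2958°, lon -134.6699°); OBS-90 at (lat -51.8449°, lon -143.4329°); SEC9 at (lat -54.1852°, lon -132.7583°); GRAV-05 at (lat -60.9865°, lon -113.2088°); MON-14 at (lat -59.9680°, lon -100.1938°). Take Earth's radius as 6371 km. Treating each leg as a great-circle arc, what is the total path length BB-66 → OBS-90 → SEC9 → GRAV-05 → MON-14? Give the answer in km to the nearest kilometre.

4111 km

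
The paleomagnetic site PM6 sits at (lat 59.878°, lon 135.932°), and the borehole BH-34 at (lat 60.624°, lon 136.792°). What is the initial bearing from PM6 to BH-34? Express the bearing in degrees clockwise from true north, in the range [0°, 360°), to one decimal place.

29.4°

Δλ = 0.8600°
y = sin Δλ · cos φ₂ = 0.007363
x = cos φ₁ sin φ₂ − sin φ₁ cos φ₂ cos Δλ = 0.013068
θ = atan2(y, x) = 29.3981° → 29.3981° (mod 360°)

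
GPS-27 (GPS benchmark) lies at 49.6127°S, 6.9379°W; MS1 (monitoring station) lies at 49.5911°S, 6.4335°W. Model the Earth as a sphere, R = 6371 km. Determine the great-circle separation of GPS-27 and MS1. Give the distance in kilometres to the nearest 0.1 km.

36.4 km

Δφ = 0.0216°,  Δλ = 0.5044°
a = sin²(Δφ/2) + cos φ₁ cos φ₂ sin²(Δλ/2) = 0.000008
c = 2·arcsin(√a) = 0.005718 rad = 0.3276°
d = R·c = 6371 × 0.005718 = 36.4 km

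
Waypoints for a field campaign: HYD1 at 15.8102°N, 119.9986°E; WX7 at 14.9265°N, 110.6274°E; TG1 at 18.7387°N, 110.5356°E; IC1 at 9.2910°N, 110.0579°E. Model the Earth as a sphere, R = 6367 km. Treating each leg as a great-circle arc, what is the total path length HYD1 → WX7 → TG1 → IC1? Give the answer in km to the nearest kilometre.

HYD1→WX7: c = 0.158448 rad, d = 1008.84 km
WX7→TG1: c = 0.066553 rad, d = 423.74 km
TG1→IC1: c = 0.165091 rad, d = 1051.14 km
Total = 1008.84 + 423.74 + 1051.14 = 2483.72 km

2484 km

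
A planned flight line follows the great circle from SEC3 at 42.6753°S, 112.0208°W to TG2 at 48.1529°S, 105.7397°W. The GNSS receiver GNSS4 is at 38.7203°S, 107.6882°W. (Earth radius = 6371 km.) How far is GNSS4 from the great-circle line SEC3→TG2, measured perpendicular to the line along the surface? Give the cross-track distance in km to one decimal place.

558.5 km

δ₁₃ = central angle SEC3→GNSS4 = 0.089704 rad  (haversine)
θ₁₃ = bearing SEC3→GNSS4 = 41.144°,  θ₁₂ = bearing SEC3→TG2 = 143.369°
dₓₜ = R·arcsin(sin δ₁₃ · sin(θ₁₃ − θ₁₂)) = 6371·arcsin(0.08958·sin(-102.225°)) = -558.508 km
|dₓₜ| = 558.508 km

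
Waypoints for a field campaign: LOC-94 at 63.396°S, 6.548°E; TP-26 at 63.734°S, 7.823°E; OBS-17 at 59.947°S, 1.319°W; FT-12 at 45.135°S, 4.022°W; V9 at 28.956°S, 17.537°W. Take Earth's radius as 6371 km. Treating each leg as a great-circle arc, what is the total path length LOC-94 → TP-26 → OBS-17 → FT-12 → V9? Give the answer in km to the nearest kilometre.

4523 km

LOC-94→TP-26: c = 0.011530 rad, d = 73.46 km
TP-26→OBS-17: c = 0.100028 rad, d = 637.28 km
OBS-17→FT-12: c = 0.260051 rad, d = 1656.79 km
FT-12→V9: c = 0.338351 rad, d = 2155.63 km
Total = 73.46 + 637.28 + 1656.79 + 2155.63 = 4523.16 km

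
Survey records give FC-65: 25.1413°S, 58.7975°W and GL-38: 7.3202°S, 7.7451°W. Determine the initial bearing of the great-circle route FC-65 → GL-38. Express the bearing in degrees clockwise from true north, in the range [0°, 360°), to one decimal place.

79.0°

Δλ = 51.0524°
y = sin Δλ · cos φ₂ = 0.771382
x = cos φ₁ sin φ₂ − sin φ₁ cos φ₂ cos Δλ = 0.149546
θ = atan2(y, x) = 79.0283° → 79.0283° (mod 360°)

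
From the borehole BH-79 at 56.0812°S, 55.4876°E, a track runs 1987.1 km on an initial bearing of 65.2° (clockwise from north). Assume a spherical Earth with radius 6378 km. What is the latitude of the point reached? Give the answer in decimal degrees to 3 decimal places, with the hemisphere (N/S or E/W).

45.900°S

δ = d/R = 1987.1/6378 = 0.311555 rad
φ₂ = arcsin(sin φ₁ cos δ + cos φ₁ sin δ cos θ)
   = arcsin(-0.82983·0.95186 + 0.55802·0.30654·0.41945) = -45.90034°
λ₂ = λ₁ + atan2(sin θ sin δ cos φ₁, cos δ − sin φ₁ sin φ₂) = 79.05735°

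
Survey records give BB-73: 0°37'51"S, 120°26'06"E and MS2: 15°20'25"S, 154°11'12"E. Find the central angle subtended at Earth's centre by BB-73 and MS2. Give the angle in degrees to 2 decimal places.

36.42°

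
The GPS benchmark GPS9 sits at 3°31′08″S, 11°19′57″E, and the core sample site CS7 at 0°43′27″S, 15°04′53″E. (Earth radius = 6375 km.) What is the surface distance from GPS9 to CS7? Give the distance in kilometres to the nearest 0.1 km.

GPS9: φ = -3.51889°, λ = +11.33250°
CS7: φ = -0.72417°, λ = +15.08139°
Δφ = 2.7947°,  Δλ = 3.7489°
a = sin²(Δφ/2) + cos φ₁ cos φ₂ sin²(Δλ/2) = 0.001662
c = 2·arcsin(√a) = 0.081570 rad = 4.6736°
d = R·c = 6375 × 0.081570 = 520.0 km

520.0 km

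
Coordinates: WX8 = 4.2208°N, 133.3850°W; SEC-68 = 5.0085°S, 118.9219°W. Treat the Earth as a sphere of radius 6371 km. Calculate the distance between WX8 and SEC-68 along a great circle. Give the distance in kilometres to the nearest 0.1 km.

Δφ = -9.2293°,  Δλ = 14.4631°
a = sin²(Δφ/2) + cos φ₁ cos φ₂ sin²(Δλ/2) = 0.022215
c = 2·arcsin(√a) = 0.299210 rad = 17.1435°
d = R·c = 6371 × 0.299210 = 1906.3 km

1906.3 km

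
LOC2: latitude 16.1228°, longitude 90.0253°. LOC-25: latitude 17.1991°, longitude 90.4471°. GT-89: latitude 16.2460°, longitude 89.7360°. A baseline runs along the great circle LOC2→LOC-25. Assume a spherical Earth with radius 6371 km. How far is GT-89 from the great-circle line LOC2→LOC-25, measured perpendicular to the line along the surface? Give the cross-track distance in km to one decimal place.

δ₁₃ = central angle LOC2→GT-89 = 0.005304 rad  (haversine)
θ₁₃ = bearing LOC2→GT-89 = 293.954°,  θ₁₂ = bearing LOC2→LOC-25 = 20.518°
dₓₜ = R·arcsin(sin δ₁₃ · sin(θ₁₃ − θ₁₂)) = 6371·arcsin(0.00530·sin(273.436°)) = -33.734 km
|dₓₜ| = 33.734 km

33.7 km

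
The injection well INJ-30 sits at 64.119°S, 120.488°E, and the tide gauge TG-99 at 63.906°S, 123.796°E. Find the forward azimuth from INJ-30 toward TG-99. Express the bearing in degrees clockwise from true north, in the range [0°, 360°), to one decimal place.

83.1°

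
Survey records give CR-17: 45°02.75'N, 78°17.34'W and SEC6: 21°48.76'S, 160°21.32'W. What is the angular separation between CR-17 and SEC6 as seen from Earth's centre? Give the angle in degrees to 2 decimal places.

99.93°

CR-17: φ = +45.04583°, λ = -78.28900°
SEC6: φ = -21.81267°, λ = -160.35533°
Δφ = -66.8585°,  Δλ = -82.0663°
a = sin²(Δφ/2) + cos φ₁ cos φ₂ sin²(Δλ/2) = 0.586206
c = 2·arcsin(√a) = 1.744075 rad = 99.9281°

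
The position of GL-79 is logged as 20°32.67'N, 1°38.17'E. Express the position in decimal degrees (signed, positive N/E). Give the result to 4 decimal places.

+20.5445°, +1.6362°

lat: 20.5445° N → +20.5445°
lon: 1.6362° E → +1.6362°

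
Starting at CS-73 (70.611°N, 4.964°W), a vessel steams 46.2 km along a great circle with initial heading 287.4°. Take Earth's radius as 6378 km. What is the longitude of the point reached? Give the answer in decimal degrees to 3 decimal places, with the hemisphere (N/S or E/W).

6.164°W

δ = d/R = 46.2/6378 = 0.007244 rad
φ₂ = arcsin(sin φ₁ cos δ + cos φ₁ sin δ cos θ)
   = arcsin(0.94329·0.99997 + 0.33198·0.00724·0.29904) = 70.73120°
λ₂ = λ₁ + atan2(sin θ sin δ cos φ₁, cos δ − sin φ₁ sin φ₂) = -6.16419°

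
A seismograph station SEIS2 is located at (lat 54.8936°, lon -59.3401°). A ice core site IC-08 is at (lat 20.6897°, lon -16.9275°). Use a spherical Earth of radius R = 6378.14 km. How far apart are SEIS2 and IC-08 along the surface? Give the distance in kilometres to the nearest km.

5195 km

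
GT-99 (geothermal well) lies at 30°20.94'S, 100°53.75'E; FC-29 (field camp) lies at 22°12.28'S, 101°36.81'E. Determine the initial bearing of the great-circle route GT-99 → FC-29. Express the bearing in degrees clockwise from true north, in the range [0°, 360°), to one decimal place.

4.7°

GT-99: φ = -30.34900°, λ = +100.89583°
FC-29: φ = -22.20467°, λ = +101.61350°
Δλ = 0.7177°
y = sin Δλ · cos φ₂ = 0.011596
x = cos φ₁ sin φ₂ − sin φ₁ cos φ₂ cos Δλ = 0.141631
θ = atan2(y, x) = 4.6808° → 4.6808° (mod 360°)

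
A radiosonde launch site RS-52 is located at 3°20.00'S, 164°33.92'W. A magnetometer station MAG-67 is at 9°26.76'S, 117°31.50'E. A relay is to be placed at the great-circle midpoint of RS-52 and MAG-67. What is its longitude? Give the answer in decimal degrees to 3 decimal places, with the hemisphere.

156.757°E

RS-52: φ = -3.33333°, λ = -164.56533°
MAG-67: φ = -9.44600°, λ = +117.52500°
Bx = cos φ₂ cos Δλ = 0.206614,  By = cos φ₂ sin Δλ = -0.964560
φₘ = atan2(sin φ₁ + sin φ₂, √((cos φ₁ + Bx)² + By²)) = -8.19453°
λₘ = λ₁ + atan2(By, cos φ₁ + Bx) = 156.75681°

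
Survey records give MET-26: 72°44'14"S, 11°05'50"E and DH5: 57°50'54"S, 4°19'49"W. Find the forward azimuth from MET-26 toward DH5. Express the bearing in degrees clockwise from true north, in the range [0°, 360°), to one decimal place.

MET-26: φ = -72.73722°, λ = +11.09722°
DH5: φ = -57.84833°, λ = -4.33028°
Δλ = -15.4275°
y = sin Δλ · cos φ₂ = -0.141565
x = cos φ₁ sin φ₂ − sin φ₁ cos φ₂ cos Δλ = 0.238634
θ = atan2(y, x) = -30.6777° → 329.3223° (mod 360°)

329.3°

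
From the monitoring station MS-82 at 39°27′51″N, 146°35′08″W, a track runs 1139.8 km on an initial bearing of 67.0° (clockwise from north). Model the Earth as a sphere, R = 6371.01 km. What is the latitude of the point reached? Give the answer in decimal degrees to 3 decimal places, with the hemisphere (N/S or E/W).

MS-82: φ = +39.46417°, λ = -146.58556°
δ = d/R = 1139.8/6371.01 = 0.178904 rad
φ₂ = arcsin(sin φ₁ cos δ + cos φ₁ sin δ cos θ)
   = arcsin(0.63560·0.98404 + 0.77202·0.17795·0.39073) = 42.77574°
λ₂ = λ₁ + atan2(sin θ sin δ cos φ₁, cos δ − sin φ₁ sin φ₂) = -133.69072°

42.776°N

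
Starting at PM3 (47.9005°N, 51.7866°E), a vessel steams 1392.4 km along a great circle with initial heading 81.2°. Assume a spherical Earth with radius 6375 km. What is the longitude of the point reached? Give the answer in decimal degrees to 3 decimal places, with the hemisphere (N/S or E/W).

δ = d/R = 1392.4/6375 = 0.218416 rad
φ₂ = arcsin(sin φ₁ cos δ + cos φ₁ sin δ cos θ)
   = arcsin(0.74198·0.97624 + 0.67042·0.21668·0.15299) = 48.29479°
λ₂ = λ₁ + atan2(sin θ sin δ cos φ₁, cos δ − sin φ₁ sin φ₂) = 70.56201°

70.562°E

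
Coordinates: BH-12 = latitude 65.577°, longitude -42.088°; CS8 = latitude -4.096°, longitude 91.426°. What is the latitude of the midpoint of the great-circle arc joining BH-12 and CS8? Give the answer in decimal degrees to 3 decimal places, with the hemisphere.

Bx = cos φ₂ cos Δλ = -0.686773,  By = cos φ₂ sin Δλ = 0.723354
φₘ = atan2(sin φ₁ + sin φ₂, √((cos φ₁ + Bx)² + By²)) = 47.33790°
λₘ = λ₁ + atan2(By, cos φ₁ + Bx) = 68.60996°

47.338°N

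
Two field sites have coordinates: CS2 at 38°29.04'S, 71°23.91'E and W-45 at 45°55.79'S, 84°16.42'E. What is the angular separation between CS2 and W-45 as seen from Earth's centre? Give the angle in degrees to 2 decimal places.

12.07°

CS2: φ = -38.48400°, λ = +71.39850°
W-45: φ = -45.92983°, λ = +84.27367°
Δφ = -7.4458°,  Δλ = 12.8752°
a = sin²(Δφ/2) + cos φ₁ cos φ₂ sin²(Δλ/2) = 0.011060
c = 2·arcsin(√a) = 0.210727 rad = 12.0738°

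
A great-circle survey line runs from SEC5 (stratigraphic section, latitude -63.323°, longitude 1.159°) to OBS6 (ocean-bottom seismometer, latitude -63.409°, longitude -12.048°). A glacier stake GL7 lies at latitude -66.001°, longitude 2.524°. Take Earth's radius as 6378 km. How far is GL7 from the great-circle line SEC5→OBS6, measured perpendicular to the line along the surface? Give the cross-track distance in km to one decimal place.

304.0 km

δ₁₃ = central angle SEC5→GL7 = 0.047836 rad  (haversine)
θ₁₃ = bearing SEC5→GL7 = 168.310°,  θ₁₂ = bearing SEC5→OBS6 = 263.263°
dₓₜ = R·arcsin(sin δ₁₃ · sin(θ₁₃ − θ₁₂)) = 6378·arcsin(0.04782·sin(-94.953°)) = -303.958 km
|dₓₜ| = 303.958 km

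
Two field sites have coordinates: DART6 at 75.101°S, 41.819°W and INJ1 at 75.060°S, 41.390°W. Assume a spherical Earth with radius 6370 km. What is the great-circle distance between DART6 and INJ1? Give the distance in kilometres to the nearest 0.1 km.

13.1 km

Δφ = 0.0410°,  Δλ = 0.4290°
a = sin²(Δφ/2) + cos φ₁ cos φ₂ sin²(Δλ/2) = 0.000001
c = 2·arcsin(√a) = 0.002056 rad = 0.1178°
d = R·c = 6370 × 0.002056 = 13.1 km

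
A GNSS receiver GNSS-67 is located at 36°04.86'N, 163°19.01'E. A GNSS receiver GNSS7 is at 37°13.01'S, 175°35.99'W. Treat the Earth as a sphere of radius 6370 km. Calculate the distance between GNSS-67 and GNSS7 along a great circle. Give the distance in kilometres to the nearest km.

GNSS-67: φ = +36.08100°, λ = +163.31683°
GNSS7: φ = -37.21683°, λ = -175.59983°
Δφ = -73.2978°,  Δλ = 21.0833°
a = sin²(Δφ/2) + cos φ₁ cos φ₂ sin²(Δλ/2) = 0.377844
c = 2·arcsin(√a) = 1.323985 rad = 75.8588°
d = R·c = 6370 × 1.323985 = 8433.8 km

8434 km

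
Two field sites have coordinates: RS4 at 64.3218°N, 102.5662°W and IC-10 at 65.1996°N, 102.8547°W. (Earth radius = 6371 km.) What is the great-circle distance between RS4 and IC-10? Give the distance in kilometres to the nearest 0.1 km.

98.6 km

Δφ = 0.8778°,  Δλ = -0.2885°
a = sin²(Δφ/2) + cos φ₁ cos φ₂ sin²(Δλ/2) = 0.000060
c = 2·arcsin(√a) = 0.015470 rad = 0.8864°
d = R·c = 6371 × 0.015470 = 98.6 km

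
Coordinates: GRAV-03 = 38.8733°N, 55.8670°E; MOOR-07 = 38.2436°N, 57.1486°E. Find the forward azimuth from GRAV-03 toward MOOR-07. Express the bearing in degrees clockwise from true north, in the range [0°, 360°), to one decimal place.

121.7°

Δλ = 1.2816°
y = sin Δλ · cos φ₂ = 0.017566
x = cos φ₁ sin φ₂ − sin φ₁ cos φ₂ cos Δλ = -0.010867
θ = atan2(y, x) = 121.7418° → 121.7418° (mod 360°)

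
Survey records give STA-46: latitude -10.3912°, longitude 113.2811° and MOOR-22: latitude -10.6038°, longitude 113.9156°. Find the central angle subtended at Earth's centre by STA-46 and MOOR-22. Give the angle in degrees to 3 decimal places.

0.659°

Δφ = -0.2126°,  Δλ = 0.6345°
a = sin²(Δφ/2) + cos φ₁ cos φ₂ sin²(Δλ/2) = 0.000033
c = 2·arcsin(√a) = 0.011504 rad = 0.6591°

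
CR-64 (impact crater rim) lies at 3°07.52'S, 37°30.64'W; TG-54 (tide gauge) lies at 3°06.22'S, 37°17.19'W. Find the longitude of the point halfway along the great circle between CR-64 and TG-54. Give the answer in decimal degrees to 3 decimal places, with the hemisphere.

CR-64: φ = -3.12533°, λ = -37.51067°
TG-54: φ = -3.10367°, λ = -37.28650°
Bx = cos φ₂ cos Δλ = 0.998526,  By = cos φ₂ sin Δλ = 0.003907
φₘ = atan2(sin φ₁ + sin φ₂, √((cos φ₁ + Bx)² + By²)) = -3.11451°
λₘ = λ₁ + atan2(By, cos φ₁ + Bx) = -37.39858°

37.399°W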